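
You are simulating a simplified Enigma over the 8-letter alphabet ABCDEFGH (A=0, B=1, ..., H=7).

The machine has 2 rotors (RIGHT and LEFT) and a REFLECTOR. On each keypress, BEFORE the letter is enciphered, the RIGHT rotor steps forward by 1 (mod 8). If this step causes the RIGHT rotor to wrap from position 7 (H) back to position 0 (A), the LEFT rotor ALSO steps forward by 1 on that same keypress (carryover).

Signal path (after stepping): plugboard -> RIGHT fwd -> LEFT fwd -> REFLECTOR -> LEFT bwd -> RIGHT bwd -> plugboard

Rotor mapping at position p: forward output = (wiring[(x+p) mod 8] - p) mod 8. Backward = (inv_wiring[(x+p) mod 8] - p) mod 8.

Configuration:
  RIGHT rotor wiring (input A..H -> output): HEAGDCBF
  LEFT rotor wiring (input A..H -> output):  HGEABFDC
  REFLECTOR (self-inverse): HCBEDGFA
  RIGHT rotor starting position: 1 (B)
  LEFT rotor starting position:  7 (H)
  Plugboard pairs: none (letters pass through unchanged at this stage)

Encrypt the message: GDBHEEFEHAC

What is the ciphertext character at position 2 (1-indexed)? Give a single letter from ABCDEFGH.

Char 1 ('G'): step: R->2, L=7; G->plug->G->R->F->L->C->refl->B->L'->E->R'->B->plug->B
Char 2 ('D'): step: R->3, L=7; D->plug->D->R->G->L->G->refl->F->L'->D->R'->A->plug->A

A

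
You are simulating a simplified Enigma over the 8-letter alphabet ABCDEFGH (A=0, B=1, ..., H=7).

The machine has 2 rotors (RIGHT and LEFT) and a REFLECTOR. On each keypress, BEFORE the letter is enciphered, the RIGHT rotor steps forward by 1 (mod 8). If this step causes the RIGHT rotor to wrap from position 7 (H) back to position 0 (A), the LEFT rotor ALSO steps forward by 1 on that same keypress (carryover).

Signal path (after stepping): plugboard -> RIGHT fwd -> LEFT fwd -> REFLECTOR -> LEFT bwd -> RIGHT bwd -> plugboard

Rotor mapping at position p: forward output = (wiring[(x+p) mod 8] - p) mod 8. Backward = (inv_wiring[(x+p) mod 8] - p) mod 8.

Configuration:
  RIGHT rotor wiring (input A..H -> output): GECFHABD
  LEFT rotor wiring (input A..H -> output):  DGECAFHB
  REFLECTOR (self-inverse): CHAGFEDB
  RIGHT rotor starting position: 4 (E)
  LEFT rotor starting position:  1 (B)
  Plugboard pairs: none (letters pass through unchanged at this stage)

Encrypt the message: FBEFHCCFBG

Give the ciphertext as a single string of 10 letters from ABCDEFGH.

Char 1 ('F'): step: R->5, L=1; F->plug->F->R->F->L->G->refl->D->L'->B->R'->D->plug->D
Char 2 ('B'): step: R->6, L=1; B->plug->B->R->F->L->G->refl->D->L'->B->R'->G->plug->G
Char 3 ('E'): step: R->7, L=1; E->plug->E->R->G->L->A->refl->C->L'->H->R'->B->plug->B
Char 4 ('F'): step: R->0, L->2 (L advanced); F->plug->F->R->A->L->C->refl->A->L'->B->R'->G->plug->G
Char 5 ('H'): step: R->1, L=2; H->plug->H->R->F->L->H->refl->B->L'->G->R'->D->plug->D
Char 6 ('C'): step: R->2, L=2; C->plug->C->R->F->L->H->refl->B->L'->G->R'->D->plug->D
Char 7 ('C'): step: R->3, L=2; C->plug->C->R->F->L->H->refl->B->L'->G->R'->D->plug->D
Char 8 ('F'): step: R->4, L=2; F->plug->F->R->A->L->C->refl->A->L'->B->R'->H->plug->H
Char 9 ('B'): step: R->5, L=2; B->plug->B->R->E->L->F->refl->E->L'->H->R'->E->plug->E
Char 10 ('G'): step: R->6, L=2; G->plug->G->R->B->L->A->refl->C->L'->A->R'->C->plug->C

Answer: DGBGDDDHEC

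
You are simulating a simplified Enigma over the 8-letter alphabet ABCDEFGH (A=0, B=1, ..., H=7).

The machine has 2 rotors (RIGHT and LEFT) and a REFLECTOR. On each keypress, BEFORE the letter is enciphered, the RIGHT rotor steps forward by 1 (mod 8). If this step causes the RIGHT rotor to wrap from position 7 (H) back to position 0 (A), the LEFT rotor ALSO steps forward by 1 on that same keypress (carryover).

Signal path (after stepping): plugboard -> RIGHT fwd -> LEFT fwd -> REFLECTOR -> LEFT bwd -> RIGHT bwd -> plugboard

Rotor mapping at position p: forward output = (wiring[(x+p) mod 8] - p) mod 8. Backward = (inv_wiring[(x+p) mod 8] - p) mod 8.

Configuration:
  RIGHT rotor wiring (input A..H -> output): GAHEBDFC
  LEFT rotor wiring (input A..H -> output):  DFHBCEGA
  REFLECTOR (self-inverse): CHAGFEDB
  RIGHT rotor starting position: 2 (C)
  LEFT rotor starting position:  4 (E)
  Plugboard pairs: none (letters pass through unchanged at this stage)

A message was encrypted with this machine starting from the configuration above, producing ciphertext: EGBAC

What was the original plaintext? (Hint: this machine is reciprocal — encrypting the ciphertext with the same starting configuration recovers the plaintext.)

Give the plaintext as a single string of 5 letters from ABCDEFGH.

Char 1 ('E'): step: R->3, L=4; E->plug->E->R->H->L->F->refl->E->L'->D->R'->F->plug->F
Char 2 ('G'): step: R->4, L=4; G->plug->G->R->D->L->E->refl->F->L'->H->R'->B->plug->B
Char 3 ('B'): step: R->5, L=4; B->plug->B->R->A->L->G->refl->D->L'->G->R'->A->plug->A
Char 4 ('A'): step: R->6, L=4; A->plug->A->R->H->L->F->refl->E->L'->D->R'->G->plug->G
Char 5 ('C'): step: R->7, L=4; C->plug->C->R->B->L->A->refl->C->L'->C->R'->F->plug->F

Answer: FBAGF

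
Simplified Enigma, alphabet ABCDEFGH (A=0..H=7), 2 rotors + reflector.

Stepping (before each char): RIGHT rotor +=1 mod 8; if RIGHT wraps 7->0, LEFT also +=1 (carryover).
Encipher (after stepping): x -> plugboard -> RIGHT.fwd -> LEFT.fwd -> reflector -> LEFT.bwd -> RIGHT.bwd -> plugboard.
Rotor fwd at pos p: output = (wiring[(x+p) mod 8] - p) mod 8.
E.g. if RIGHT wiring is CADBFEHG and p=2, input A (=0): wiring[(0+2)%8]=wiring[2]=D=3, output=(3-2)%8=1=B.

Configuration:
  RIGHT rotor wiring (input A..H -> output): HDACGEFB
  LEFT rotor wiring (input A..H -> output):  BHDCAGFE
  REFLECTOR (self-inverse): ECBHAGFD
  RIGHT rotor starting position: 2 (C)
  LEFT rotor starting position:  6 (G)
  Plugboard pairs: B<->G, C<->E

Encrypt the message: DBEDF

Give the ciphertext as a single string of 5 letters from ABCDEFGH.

Answer: BEHAB

Derivation:
Char 1 ('D'): step: R->3, L=6; D->plug->D->R->C->L->D->refl->H->L'->A->R'->G->plug->B
Char 2 ('B'): step: R->4, L=6; B->plug->G->R->E->L->F->refl->G->L'->B->R'->C->plug->E
Char 3 ('E'): step: R->5, L=6; E->plug->C->R->E->L->F->refl->G->L'->B->R'->H->plug->H
Char 4 ('D'): step: R->6, L=6; D->plug->D->R->F->L->E->refl->A->L'->H->R'->A->plug->A
Char 5 ('F'): step: R->7, L=6; F->plug->F->R->H->L->A->refl->E->L'->F->R'->G->plug->B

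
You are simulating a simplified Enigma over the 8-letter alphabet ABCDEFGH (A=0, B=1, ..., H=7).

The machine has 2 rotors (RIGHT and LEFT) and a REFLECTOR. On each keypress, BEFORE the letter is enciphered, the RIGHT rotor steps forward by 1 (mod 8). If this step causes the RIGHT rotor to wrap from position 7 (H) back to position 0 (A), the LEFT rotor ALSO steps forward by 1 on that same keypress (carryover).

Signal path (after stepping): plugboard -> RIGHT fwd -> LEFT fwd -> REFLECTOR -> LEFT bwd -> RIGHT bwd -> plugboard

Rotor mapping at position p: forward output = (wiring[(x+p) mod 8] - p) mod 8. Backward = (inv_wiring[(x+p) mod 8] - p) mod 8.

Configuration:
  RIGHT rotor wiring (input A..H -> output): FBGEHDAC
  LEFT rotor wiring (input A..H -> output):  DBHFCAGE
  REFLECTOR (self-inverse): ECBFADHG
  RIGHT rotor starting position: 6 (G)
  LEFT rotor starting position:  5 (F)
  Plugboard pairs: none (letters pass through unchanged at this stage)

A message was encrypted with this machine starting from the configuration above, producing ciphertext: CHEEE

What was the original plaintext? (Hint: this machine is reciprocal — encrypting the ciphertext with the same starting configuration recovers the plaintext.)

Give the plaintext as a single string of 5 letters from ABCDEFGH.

Char 1 ('C'): step: R->7, L=5; C->plug->C->R->C->L->H->refl->G->L'->D->R'->A->plug->A
Char 2 ('H'): step: R->0, L->6 (L advanced); H->plug->H->R->C->L->F->refl->D->L'->D->R'->F->plug->F
Char 3 ('E'): step: R->1, L=6; E->plug->E->R->C->L->F->refl->D->L'->D->R'->C->plug->C
Char 4 ('E'): step: R->2, L=6; E->plug->E->R->G->L->E->refl->A->L'->A->R'->F->plug->F
Char 5 ('E'): step: R->3, L=6; E->plug->E->R->H->L->C->refl->B->L'->E->R'->B->plug->B

Answer: AFCFB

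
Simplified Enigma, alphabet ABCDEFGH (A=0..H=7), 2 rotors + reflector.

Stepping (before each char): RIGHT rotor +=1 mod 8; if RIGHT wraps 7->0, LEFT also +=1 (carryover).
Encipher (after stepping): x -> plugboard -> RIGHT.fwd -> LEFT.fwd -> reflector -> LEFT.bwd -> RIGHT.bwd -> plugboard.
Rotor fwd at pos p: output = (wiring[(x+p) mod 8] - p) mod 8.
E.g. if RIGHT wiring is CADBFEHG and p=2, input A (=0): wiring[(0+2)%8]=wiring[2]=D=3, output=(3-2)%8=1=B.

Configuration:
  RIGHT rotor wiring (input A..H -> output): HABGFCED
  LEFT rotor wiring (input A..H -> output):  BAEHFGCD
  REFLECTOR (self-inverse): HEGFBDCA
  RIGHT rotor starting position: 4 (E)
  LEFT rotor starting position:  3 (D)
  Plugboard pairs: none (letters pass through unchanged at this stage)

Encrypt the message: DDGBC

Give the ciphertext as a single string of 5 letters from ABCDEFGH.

Answer: CAAEB

Derivation:
Char 1 ('D'): step: R->5, L=3; D->plug->D->R->C->L->D->refl->F->L'->G->R'->C->plug->C
Char 2 ('D'): step: R->6, L=3; D->plug->D->R->C->L->D->refl->F->L'->G->R'->A->plug->A
Char 3 ('G'): step: R->7, L=3; G->plug->G->R->D->L->H->refl->A->L'->E->R'->A->plug->A
Char 4 ('B'): step: R->0, L->4 (L advanced); B->plug->B->R->A->L->B->refl->E->L'->F->R'->E->plug->E
Char 5 ('C'): step: R->1, L=4; C->plug->C->R->F->L->E->refl->B->L'->A->R'->B->plug->B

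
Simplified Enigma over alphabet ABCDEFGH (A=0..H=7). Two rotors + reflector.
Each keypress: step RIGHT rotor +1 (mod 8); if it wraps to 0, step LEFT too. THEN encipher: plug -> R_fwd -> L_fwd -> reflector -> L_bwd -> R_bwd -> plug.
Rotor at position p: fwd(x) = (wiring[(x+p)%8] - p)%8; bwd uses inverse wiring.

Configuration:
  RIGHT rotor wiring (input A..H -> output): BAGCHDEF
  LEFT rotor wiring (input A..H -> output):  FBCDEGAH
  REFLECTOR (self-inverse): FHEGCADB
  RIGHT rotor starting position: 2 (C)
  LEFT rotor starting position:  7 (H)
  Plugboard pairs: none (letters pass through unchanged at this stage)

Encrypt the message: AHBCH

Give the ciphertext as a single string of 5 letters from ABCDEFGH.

Char 1 ('A'): step: R->3, L=7; A->plug->A->R->H->L->B->refl->H->L'->G->R'->F->plug->F
Char 2 ('H'): step: R->4, L=7; H->plug->H->R->G->L->H->refl->B->L'->H->R'->B->plug->B
Char 3 ('B'): step: R->5, L=7; B->plug->B->R->H->L->B->refl->H->L'->G->R'->A->plug->A
Char 4 ('C'): step: R->6, L=7; C->plug->C->R->D->L->D->refl->G->L'->B->R'->G->plug->G
Char 5 ('H'): step: R->7, L=7; H->plug->H->R->F->L->F->refl->A->L'->A->R'->F->plug->F

Answer: FBAGF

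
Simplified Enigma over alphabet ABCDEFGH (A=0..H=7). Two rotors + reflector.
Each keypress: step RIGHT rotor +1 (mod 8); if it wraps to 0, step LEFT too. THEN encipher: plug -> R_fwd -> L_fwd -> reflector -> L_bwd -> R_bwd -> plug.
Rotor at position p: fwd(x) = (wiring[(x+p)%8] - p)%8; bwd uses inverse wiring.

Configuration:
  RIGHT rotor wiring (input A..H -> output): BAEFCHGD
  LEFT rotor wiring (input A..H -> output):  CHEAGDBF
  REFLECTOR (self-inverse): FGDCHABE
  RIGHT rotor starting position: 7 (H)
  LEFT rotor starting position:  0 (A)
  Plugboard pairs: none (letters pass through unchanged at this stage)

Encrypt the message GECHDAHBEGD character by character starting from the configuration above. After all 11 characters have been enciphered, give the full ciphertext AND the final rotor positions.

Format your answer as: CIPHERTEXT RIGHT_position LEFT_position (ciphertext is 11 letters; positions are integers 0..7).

Char 1 ('G'): step: R->0, L->1 (L advanced); G->plug->G->R->G->L->E->refl->H->L'->C->R'->E->plug->E
Char 2 ('E'): step: R->1, L=1; E->plug->E->R->G->L->E->refl->H->L'->C->R'->G->plug->G
Char 3 ('C'): step: R->2, L=1; C->plug->C->R->A->L->G->refl->B->L'->H->R'->G->plug->G
Char 4 ('H'): step: R->3, L=1; H->plug->H->R->B->L->D->refl->C->L'->E->R'->C->plug->C
Char 5 ('D'): step: R->4, L=1; D->plug->D->R->H->L->B->refl->G->L'->A->R'->G->plug->G
Char 6 ('A'): step: R->5, L=1; A->plug->A->R->C->L->H->refl->E->L'->G->R'->C->plug->C
Char 7 ('H'): step: R->6, L=1; H->plug->H->R->B->L->D->refl->C->L'->E->R'->G->plug->G
Char 8 ('B'): step: R->7, L=1; B->plug->B->R->C->L->H->refl->E->L'->G->R'->E->plug->E
Char 9 ('E'): step: R->0, L->2 (L advanced); E->plug->E->R->C->L->E->refl->H->L'->E->R'->C->plug->C
Char 10 ('G'): step: R->1, L=2; G->plug->G->R->C->L->E->refl->H->L'->E->R'->C->plug->C
Char 11 ('D'): step: R->2, L=2; D->plug->D->R->F->L->D->refl->C->L'->A->R'->C->plug->C
Final: ciphertext=EGGCGCGECCC, RIGHT=2, LEFT=2

Answer: EGGCGCGECCC 2 2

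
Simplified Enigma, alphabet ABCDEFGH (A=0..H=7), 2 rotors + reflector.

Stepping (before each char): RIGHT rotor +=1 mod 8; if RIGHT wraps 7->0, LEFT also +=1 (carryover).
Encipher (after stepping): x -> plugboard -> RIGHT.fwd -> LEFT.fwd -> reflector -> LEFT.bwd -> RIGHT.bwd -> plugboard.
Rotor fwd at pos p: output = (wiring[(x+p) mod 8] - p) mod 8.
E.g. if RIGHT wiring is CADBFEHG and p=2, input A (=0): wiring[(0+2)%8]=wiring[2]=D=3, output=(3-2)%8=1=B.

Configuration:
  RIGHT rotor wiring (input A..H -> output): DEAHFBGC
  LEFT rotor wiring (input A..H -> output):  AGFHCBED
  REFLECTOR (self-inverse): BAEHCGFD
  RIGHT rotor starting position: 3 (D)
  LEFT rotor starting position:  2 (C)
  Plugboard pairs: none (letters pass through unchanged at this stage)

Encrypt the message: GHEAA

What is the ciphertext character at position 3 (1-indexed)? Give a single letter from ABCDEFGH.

Char 1 ('G'): step: R->4, L=2; G->plug->G->R->E->L->C->refl->E->L'->H->R'->E->plug->E
Char 2 ('H'): step: R->5, L=2; H->plug->H->R->A->L->D->refl->H->L'->D->R'->F->plug->F
Char 3 ('E'): step: R->6, L=2; E->plug->E->R->C->L->A->refl->B->L'->F->R'->C->plug->C

C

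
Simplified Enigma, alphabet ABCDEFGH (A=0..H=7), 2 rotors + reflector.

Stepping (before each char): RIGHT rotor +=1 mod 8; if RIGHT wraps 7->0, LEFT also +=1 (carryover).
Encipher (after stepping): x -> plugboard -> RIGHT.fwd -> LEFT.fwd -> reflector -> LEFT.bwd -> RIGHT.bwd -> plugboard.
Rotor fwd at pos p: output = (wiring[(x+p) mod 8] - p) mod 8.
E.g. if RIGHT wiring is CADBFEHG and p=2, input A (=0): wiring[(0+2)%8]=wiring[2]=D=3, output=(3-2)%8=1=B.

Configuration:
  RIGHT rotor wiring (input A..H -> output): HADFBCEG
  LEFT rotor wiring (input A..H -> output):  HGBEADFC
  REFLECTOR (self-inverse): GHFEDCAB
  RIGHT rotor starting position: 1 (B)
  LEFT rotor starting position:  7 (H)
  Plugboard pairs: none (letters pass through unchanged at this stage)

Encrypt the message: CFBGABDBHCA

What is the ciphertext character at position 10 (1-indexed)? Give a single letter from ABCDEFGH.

Char 1 ('C'): step: R->2, L=7; C->plug->C->R->H->L->G->refl->A->L'->B->R'->A->plug->A
Char 2 ('F'): step: R->3, L=7; F->plug->F->R->E->L->F->refl->C->L'->D->R'->E->plug->E
Char 3 ('B'): step: R->4, L=7; B->plug->B->R->G->L->E->refl->D->L'->A->R'->C->plug->C
Char 4 ('G'): step: R->5, L=7; G->plug->G->R->A->L->D->refl->E->L'->G->R'->F->plug->F
Char 5 ('A'): step: R->6, L=7; A->plug->A->R->G->L->E->refl->D->L'->A->R'->B->plug->B
Char 6 ('B'): step: R->7, L=7; B->plug->B->R->A->L->D->refl->E->L'->G->R'->E->plug->E
Char 7 ('D'): step: R->0, L->0 (L advanced); D->plug->D->R->F->L->D->refl->E->L'->D->R'->C->plug->C
Char 8 ('B'): step: R->1, L=0; B->plug->B->R->C->L->B->refl->H->L'->A->R'->D->plug->D
Char 9 ('H'): step: R->2, L=0; H->plug->H->R->G->L->F->refl->C->L'->H->R'->C->plug->C
Char 10 ('C'): step: R->3, L=0; C->plug->C->R->H->L->C->refl->F->L'->G->R'->B->plug->B

B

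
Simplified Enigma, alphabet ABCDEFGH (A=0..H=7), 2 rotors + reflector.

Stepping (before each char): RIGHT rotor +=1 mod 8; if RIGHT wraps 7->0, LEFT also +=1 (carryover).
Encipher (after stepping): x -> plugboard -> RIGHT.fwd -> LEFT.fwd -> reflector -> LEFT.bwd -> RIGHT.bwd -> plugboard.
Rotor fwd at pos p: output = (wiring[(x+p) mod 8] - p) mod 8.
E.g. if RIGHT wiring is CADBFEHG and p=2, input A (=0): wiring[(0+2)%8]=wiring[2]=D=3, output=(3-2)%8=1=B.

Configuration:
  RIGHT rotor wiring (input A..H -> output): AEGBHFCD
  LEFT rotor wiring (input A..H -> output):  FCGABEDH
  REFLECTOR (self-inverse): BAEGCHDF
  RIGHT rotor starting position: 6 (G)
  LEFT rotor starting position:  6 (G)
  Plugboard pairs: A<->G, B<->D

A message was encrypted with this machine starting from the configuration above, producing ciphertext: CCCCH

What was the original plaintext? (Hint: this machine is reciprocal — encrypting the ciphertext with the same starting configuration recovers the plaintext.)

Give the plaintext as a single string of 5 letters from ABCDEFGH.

Answer: HHEDG

Derivation:
Char 1 ('C'): step: R->7, L=6; C->plug->C->R->F->L->C->refl->E->L'->D->R'->H->plug->H
Char 2 ('C'): step: R->0, L->7 (L advanced); C->plug->C->R->G->L->F->refl->H->L'->D->R'->H->plug->H
Char 3 ('C'): step: R->1, L=7; C->plug->C->R->A->L->A->refl->B->L'->E->R'->E->plug->E
Char 4 ('C'): step: R->2, L=7; C->plug->C->R->F->L->C->refl->E->L'->H->R'->B->plug->D
Char 5 ('H'): step: R->3, L=7; H->plug->H->R->D->L->H->refl->F->L'->G->R'->A->plug->G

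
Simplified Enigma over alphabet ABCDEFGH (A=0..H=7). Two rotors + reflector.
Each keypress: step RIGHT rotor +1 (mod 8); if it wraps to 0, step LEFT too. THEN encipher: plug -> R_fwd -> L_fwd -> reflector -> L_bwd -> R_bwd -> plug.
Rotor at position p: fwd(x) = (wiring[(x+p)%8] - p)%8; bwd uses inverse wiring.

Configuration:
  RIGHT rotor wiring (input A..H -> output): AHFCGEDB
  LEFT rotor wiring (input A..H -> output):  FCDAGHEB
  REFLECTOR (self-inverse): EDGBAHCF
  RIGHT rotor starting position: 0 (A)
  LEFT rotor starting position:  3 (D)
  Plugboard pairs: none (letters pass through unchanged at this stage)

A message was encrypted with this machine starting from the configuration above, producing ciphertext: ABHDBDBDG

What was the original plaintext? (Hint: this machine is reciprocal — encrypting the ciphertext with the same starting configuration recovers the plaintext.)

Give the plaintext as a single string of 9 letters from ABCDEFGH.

Answer: GGAEFBEBD

Derivation:
Char 1 ('A'): step: R->1, L=3; A->plug->A->R->G->L->H->refl->F->L'->A->R'->G->plug->G
Char 2 ('B'): step: R->2, L=3; B->plug->B->R->A->L->F->refl->H->L'->G->R'->G->plug->G
Char 3 ('H'): step: R->3, L=3; H->plug->H->R->C->L->E->refl->A->L'->H->R'->A->plug->A
Char 4 ('D'): step: R->4, L=3; D->plug->D->R->F->L->C->refl->G->L'->E->R'->E->plug->E
Char 5 ('B'): step: R->5, L=3; B->plug->B->R->G->L->H->refl->F->L'->A->R'->F->plug->F
Char 6 ('D'): step: R->6, L=3; D->plug->D->R->B->L->D->refl->B->L'->D->R'->B->plug->B
Char 7 ('B'): step: R->7, L=3; B->plug->B->R->B->L->D->refl->B->L'->D->R'->E->plug->E
Char 8 ('D'): step: R->0, L->4 (L advanced); D->plug->D->R->C->L->A->refl->E->L'->H->R'->B->plug->B
Char 9 ('G'): step: R->1, L=4; G->plug->G->R->A->L->C->refl->G->L'->F->R'->D->plug->D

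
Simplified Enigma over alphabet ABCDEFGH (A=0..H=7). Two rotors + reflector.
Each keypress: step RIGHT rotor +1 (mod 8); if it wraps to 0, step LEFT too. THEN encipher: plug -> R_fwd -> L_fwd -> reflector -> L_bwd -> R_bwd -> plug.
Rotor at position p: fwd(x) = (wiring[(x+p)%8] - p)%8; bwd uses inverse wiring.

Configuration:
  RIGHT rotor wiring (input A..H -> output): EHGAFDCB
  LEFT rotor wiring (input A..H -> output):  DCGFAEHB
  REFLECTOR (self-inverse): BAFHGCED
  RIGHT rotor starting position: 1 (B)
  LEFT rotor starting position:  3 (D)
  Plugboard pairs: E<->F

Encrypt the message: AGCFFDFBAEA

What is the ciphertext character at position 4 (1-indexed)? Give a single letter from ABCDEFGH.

Char 1 ('A'): step: R->2, L=3; A->plug->A->R->E->L->G->refl->E->L'->D->R'->C->plug->C
Char 2 ('G'): step: R->3, L=3; G->plug->G->R->E->L->G->refl->E->L'->D->R'->H->plug->H
Char 3 ('C'): step: R->4, L=3; C->plug->C->R->G->L->H->refl->D->L'->H->R'->B->plug->B
Char 4 ('F'): step: R->5, L=3; F->plug->E->R->C->L->B->refl->A->L'->F->R'->B->plug->B

B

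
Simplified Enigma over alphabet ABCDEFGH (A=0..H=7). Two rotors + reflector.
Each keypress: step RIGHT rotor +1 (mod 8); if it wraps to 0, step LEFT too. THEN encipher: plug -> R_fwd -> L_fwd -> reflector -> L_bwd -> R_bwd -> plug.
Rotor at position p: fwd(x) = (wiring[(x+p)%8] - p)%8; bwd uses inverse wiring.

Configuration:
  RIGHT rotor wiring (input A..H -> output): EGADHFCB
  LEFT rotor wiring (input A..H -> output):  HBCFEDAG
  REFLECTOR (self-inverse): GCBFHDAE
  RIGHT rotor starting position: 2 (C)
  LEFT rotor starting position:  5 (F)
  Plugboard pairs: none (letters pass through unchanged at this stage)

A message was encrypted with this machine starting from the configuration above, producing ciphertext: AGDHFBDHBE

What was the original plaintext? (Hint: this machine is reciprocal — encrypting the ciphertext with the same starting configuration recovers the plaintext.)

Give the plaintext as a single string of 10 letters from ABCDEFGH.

Answer: EHCAGHFCHF

Derivation:
Char 1 ('A'): step: R->3, L=5; A->plug->A->R->A->L->G->refl->A->L'->G->R'->E->plug->E
Char 2 ('G'): step: R->4, L=5; G->plug->G->R->E->L->E->refl->H->L'->H->R'->H->plug->H
Char 3 ('D'): step: R->5, L=5; D->plug->D->R->H->L->H->refl->E->L'->E->R'->C->plug->C
Char 4 ('H'): step: R->6, L=5; H->plug->H->R->H->L->H->refl->E->L'->E->R'->A->plug->A
Char 5 ('F'): step: R->7, L=5; F->plug->F->R->A->L->G->refl->A->L'->G->R'->G->plug->G
Char 6 ('B'): step: R->0, L->6 (L advanced); B->plug->B->R->G->L->G->refl->A->L'->B->R'->H->plug->H
Char 7 ('D'): step: R->1, L=6; D->plug->D->R->G->L->G->refl->A->L'->B->R'->F->plug->F
Char 8 ('H'): step: R->2, L=6; H->plug->H->R->E->L->E->refl->H->L'->F->R'->C->plug->C
Char 9 ('B'): step: R->3, L=6; B->plug->B->R->E->L->E->refl->H->L'->F->R'->H->plug->H
Char 10 ('E'): step: R->4, L=6; E->plug->E->R->A->L->C->refl->B->L'->C->R'->F->plug->F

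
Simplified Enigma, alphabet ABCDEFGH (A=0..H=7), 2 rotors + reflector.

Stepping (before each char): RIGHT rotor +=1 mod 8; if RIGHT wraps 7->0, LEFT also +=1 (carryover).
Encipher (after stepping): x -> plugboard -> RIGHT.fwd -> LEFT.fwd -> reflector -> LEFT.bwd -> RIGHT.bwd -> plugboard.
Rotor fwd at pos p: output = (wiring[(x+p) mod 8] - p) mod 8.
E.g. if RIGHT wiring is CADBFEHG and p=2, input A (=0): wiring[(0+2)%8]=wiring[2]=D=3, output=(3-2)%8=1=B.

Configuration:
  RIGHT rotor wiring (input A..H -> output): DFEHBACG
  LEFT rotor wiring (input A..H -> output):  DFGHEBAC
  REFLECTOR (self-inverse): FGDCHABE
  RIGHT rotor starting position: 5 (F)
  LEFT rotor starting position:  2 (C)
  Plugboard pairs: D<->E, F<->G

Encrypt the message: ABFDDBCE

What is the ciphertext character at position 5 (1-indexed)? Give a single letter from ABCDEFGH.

Char 1 ('A'): step: R->6, L=2; A->plug->A->R->E->L->G->refl->B->L'->G->R'->E->plug->D
Char 2 ('B'): step: R->7, L=2; B->plug->B->R->E->L->G->refl->B->L'->G->R'->C->plug->C
Char 3 ('F'): step: R->0, L->3 (L advanced); F->plug->G->R->C->L->G->refl->B->L'->B->R'->E->plug->D
Char 4 ('D'): step: R->1, L=3; D->plug->E->R->H->L->D->refl->C->L'->G->R'->C->plug->C
Char 5 ('D'): step: R->2, L=3; D->plug->E->R->A->L->E->refl->H->L'->E->R'->F->plug->G

G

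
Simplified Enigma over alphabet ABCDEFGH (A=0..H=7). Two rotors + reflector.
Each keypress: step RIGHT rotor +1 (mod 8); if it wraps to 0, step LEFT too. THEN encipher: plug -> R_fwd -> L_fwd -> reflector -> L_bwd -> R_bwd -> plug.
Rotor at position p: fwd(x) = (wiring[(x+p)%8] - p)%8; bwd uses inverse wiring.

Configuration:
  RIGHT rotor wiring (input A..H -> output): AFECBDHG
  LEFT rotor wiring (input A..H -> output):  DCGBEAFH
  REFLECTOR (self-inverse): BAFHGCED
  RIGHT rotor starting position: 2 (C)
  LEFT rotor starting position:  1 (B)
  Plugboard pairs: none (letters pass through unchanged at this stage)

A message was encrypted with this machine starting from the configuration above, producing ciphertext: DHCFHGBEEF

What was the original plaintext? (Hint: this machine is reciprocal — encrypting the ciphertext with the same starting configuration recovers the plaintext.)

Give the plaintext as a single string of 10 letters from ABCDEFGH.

Char 1 ('D'): step: R->3, L=1; D->plug->D->R->E->L->H->refl->D->L'->D->R'->E->plug->E
Char 2 ('H'): step: R->4, L=1; H->plug->H->R->G->L->G->refl->E->L'->F->R'->A->plug->A
Char 3 ('C'): step: R->5, L=1; C->plug->C->R->B->L->F->refl->C->L'->H->R'->F->plug->F
Char 4 ('F'): step: R->6, L=1; F->plug->F->R->E->L->H->refl->D->L'->D->R'->G->plug->G
Char 5 ('H'): step: R->7, L=1; H->plug->H->R->A->L->B->refl->A->L'->C->R'->F->plug->F
Char 6 ('G'): step: R->0, L->2 (L advanced); G->plug->G->R->H->L->A->refl->B->L'->G->R'->H->plug->H
Char 7 ('B'): step: R->1, L=2; B->plug->B->R->D->L->G->refl->E->L'->A->R'->D->plug->D
Char 8 ('E'): step: R->2, L=2; E->plug->E->R->F->L->F->refl->C->L'->C->R'->A->plug->A
Char 9 ('E'): step: R->3, L=2; E->plug->E->R->D->L->G->refl->E->L'->A->R'->C->plug->C
Char 10 ('F'): step: R->4, L=2; F->plug->F->R->B->L->H->refl->D->L'->E->R'->E->plug->E

Answer: EAFGFHDACE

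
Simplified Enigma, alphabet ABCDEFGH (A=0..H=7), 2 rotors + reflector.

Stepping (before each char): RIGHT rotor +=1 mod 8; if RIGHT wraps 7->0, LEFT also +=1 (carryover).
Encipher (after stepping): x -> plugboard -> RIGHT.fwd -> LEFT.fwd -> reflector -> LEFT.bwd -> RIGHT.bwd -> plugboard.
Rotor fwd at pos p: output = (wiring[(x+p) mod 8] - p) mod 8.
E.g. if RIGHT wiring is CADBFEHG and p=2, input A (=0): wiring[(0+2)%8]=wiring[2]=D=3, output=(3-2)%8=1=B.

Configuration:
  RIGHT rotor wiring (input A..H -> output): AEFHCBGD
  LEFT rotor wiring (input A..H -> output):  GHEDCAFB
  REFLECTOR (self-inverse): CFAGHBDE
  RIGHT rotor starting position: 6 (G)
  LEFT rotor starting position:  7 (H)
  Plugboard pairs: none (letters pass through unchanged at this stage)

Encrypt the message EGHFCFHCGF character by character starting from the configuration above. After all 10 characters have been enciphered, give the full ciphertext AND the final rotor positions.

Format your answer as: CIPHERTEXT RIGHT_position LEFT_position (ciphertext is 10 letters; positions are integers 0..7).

Char 1 ('E'): step: R->7, L=7; E->plug->E->R->A->L->C->refl->A->L'->C->R'->G->plug->G
Char 2 ('G'): step: R->0, L->0 (L advanced); G->plug->G->R->G->L->F->refl->B->L'->H->R'->D->plug->D
Char 3 ('H'): step: R->1, L=0; H->plug->H->R->H->L->B->refl->F->L'->G->R'->C->plug->C
Char 4 ('F'): step: R->2, L=0; F->plug->F->R->B->L->H->refl->E->L'->C->R'->H->plug->H
Char 5 ('C'): step: R->3, L=0; C->plug->C->R->G->L->F->refl->B->L'->H->R'->B->plug->B
Char 6 ('F'): step: R->4, L=0; F->plug->F->R->A->L->G->refl->D->L'->D->R'->H->plug->H
Char 7 ('H'): step: R->5, L=0; H->plug->H->R->F->L->A->refl->C->L'->E->R'->A->plug->A
Char 8 ('C'): step: R->6, L=0; C->plug->C->R->C->L->E->refl->H->L'->B->R'->F->plug->F
Char 9 ('G'): step: R->7, L=0; G->plug->G->R->C->L->E->refl->H->L'->B->R'->B->plug->B
Char 10 ('F'): step: R->0, L->1 (L advanced); F->plug->F->R->B->L->D->refl->G->L'->A->R'->A->plug->A
Final: ciphertext=GDCHBHAFBA, RIGHT=0, LEFT=1

Answer: GDCHBHAFBA 0 1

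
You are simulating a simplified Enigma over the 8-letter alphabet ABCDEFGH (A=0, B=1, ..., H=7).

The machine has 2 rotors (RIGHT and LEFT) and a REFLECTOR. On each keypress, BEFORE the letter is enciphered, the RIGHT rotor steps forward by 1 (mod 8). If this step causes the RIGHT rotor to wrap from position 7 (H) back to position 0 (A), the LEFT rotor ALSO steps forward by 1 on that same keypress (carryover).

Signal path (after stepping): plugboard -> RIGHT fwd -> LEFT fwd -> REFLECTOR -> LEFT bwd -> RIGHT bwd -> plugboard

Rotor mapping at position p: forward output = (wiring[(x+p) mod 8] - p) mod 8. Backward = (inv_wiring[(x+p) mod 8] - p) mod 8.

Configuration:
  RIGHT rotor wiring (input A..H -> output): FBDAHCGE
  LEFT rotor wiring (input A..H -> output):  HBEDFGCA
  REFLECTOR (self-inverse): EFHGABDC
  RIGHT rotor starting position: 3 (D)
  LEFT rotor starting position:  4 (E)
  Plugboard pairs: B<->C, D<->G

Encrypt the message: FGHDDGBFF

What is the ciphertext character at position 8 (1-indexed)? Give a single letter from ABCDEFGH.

Char 1 ('F'): step: R->4, L=4; F->plug->F->R->F->L->F->refl->B->L'->A->R'->D->plug->G
Char 2 ('G'): step: R->5, L=4; G->plug->D->R->A->L->B->refl->F->L'->F->R'->A->plug->A
Char 3 ('H'): step: R->6, L=4; H->plug->H->R->E->L->D->refl->G->L'->C->R'->F->plug->F
Char 4 ('D'): step: R->7, L=4; D->plug->G->R->D->L->E->refl->A->L'->G->R'->B->plug->C
Char 5 ('D'): step: R->0, L->5 (L advanced); D->plug->G->R->G->L->G->refl->D->L'->C->R'->F->plug->F
Char 6 ('G'): step: R->1, L=5; G->plug->D->R->G->L->G->refl->D->L'->C->R'->B->plug->C
Char 7 ('B'): step: R->2, L=5; B->plug->C->R->F->L->H->refl->C->L'->D->R'->G->plug->D
Char 8 ('F'): step: R->3, L=5; F->plug->F->R->C->L->D->refl->G->L'->G->R'->G->plug->D

D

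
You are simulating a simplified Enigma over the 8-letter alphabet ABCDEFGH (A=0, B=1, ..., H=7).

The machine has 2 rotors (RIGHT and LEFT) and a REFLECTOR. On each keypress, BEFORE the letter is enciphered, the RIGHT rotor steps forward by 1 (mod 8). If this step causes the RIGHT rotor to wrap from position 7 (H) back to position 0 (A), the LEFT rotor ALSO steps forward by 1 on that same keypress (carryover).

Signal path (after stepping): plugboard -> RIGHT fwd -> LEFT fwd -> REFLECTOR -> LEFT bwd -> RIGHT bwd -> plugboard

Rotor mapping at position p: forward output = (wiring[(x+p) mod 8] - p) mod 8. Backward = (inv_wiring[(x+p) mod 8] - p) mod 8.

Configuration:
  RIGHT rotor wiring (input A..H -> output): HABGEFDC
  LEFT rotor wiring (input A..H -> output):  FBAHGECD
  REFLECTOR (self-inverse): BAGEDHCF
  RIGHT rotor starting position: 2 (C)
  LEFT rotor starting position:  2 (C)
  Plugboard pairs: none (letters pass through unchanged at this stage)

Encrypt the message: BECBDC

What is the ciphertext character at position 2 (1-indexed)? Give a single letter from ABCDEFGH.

Char 1 ('B'): step: R->3, L=2; B->plug->B->R->B->L->F->refl->H->L'->H->R'->E->plug->E
Char 2 ('E'): step: R->4, L=2; E->plug->E->R->D->L->C->refl->G->L'->A->R'->A->plug->A

A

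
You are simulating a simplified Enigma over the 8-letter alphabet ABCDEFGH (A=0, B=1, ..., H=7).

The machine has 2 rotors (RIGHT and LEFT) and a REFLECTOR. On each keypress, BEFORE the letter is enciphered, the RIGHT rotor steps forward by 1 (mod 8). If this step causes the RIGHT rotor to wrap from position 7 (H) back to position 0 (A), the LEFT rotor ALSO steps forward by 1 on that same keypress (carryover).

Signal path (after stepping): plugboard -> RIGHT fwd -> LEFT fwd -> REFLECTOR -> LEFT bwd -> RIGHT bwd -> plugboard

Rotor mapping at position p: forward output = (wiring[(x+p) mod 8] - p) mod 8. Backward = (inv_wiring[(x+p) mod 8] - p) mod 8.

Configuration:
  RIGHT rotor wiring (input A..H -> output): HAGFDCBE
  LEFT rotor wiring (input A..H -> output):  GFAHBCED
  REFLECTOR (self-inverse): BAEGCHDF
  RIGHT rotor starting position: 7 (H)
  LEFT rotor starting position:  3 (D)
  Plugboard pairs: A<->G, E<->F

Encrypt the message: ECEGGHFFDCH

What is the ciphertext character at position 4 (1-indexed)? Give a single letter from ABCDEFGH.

Char 1 ('E'): step: R->0, L->4 (L advanced); E->plug->F->R->C->L->A->refl->B->L'->F->R'->D->plug->D
Char 2 ('C'): step: R->1, L=4; C->plug->C->R->E->L->C->refl->E->L'->G->R'->H->plug->H
Char 3 ('E'): step: R->2, L=4; E->plug->F->R->C->L->A->refl->B->L'->F->R'->G->plug->A
Char 4 ('G'): step: R->3, L=4; G->plug->A->R->C->L->A->refl->B->L'->F->R'->G->plug->A

A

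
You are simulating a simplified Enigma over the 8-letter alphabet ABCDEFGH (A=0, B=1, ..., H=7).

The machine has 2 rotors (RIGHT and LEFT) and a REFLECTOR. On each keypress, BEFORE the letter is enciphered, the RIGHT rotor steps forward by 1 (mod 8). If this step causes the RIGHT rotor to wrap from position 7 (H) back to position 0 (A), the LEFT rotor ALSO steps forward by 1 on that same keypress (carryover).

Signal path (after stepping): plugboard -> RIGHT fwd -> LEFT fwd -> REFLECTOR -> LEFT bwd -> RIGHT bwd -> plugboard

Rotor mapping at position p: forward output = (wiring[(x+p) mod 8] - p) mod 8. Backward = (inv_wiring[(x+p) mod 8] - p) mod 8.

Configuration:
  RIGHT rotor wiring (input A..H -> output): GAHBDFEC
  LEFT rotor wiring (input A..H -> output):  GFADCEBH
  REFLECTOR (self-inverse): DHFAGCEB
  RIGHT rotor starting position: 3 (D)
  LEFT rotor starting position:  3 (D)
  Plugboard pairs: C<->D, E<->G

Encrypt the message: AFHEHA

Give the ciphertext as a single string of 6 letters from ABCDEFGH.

Char 1 ('A'): step: R->4, L=3; A->plug->A->R->H->L->F->refl->C->L'->G->R'->D->plug->C
Char 2 ('F'): step: R->5, L=3; F->plug->F->R->C->L->B->refl->H->L'->B->R'->D->plug->C
Char 3 ('H'): step: R->6, L=3; H->plug->H->R->H->L->F->refl->C->L'->G->R'->A->plug->A
Char 4 ('E'): step: R->7, L=3; E->plug->G->R->G->L->C->refl->F->L'->H->R'->B->plug->B
Char 5 ('H'): step: R->0, L->4 (L advanced); H->plug->H->R->C->L->F->refl->C->L'->E->R'->G->plug->E
Char 6 ('A'): step: R->1, L=4; A->plug->A->R->H->L->H->refl->B->L'->F->R'->H->plug->H

Answer: CCABEH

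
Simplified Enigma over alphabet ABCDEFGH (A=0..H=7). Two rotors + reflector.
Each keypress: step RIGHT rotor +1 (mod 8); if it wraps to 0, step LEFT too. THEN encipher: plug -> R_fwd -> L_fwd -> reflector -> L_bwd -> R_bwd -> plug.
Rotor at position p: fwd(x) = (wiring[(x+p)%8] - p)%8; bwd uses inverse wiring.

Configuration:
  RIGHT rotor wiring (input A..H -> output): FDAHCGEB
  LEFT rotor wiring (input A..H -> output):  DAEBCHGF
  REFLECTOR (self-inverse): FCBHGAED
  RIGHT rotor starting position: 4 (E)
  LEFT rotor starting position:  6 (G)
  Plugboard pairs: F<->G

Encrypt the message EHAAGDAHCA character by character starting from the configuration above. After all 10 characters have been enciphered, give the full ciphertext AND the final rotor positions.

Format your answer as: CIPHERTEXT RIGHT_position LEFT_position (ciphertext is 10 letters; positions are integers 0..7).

Char 1 ('E'): step: R->5, L=6; E->plug->E->R->G->L->E->refl->G->L'->E->R'->C->plug->C
Char 2 ('H'): step: R->6, L=6; H->plug->H->R->A->L->A->refl->F->L'->C->R'->E->plug->E
Char 3 ('A'): step: R->7, L=6; A->plug->A->R->C->L->F->refl->A->L'->A->R'->E->plug->E
Char 4 ('A'): step: R->0, L->7 (L advanced); A->plug->A->R->F->L->D->refl->H->L'->H->R'->D->plug->D
Char 5 ('G'): step: R->1, L=7; G->plug->F->R->D->L->F->refl->A->L'->G->R'->C->plug->C
Char 6 ('D'): step: R->2, L=7; D->plug->D->R->E->L->C->refl->B->L'->C->R'->E->plug->E
Char 7 ('A'): step: R->3, L=7; A->plug->A->R->E->L->C->refl->B->L'->C->R'->F->plug->G
Char 8 ('H'): step: R->4, L=7; H->plug->H->R->D->L->F->refl->A->L'->G->R'->A->plug->A
Char 9 ('C'): step: R->5, L=7; C->plug->C->R->E->L->C->refl->B->L'->C->R'->G->plug->F
Char 10 ('A'): step: R->6, L=7; A->plug->A->R->G->L->A->refl->F->L'->D->R'->B->plug->B
Final: ciphertext=CEEDCEGAFB, RIGHT=6, LEFT=7

Answer: CEEDCEGAFB 6 7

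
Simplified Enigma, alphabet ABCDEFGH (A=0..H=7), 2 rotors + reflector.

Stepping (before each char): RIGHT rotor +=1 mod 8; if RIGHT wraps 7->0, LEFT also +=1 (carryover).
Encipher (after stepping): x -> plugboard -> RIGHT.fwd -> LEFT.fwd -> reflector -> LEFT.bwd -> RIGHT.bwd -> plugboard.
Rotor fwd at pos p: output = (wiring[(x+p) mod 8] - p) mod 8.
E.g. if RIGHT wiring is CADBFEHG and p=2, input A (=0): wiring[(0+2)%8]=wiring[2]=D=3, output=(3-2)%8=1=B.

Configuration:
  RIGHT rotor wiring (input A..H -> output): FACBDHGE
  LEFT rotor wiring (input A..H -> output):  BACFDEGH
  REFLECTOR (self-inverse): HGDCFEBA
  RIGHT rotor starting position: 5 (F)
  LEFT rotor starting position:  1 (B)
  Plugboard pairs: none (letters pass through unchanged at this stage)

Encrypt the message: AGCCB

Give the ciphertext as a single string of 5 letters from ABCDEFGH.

Char 1 ('A'): step: R->6, L=1; A->plug->A->R->A->L->H->refl->A->L'->H->R'->C->plug->C
Char 2 ('G'): step: R->7, L=1; G->plug->G->R->A->L->H->refl->A->L'->H->R'->H->plug->H
Char 3 ('C'): step: R->0, L->2 (L advanced); C->plug->C->R->C->L->B->refl->G->L'->H->R'->F->plug->F
Char 4 ('C'): step: R->1, L=2; C->plug->C->R->A->L->A->refl->H->L'->G->R'->E->plug->E
Char 5 ('B'): step: R->2, L=2; B->plug->B->R->H->L->G->refl->B->L'->C->R'->F->plug->F

Answer: CHFEF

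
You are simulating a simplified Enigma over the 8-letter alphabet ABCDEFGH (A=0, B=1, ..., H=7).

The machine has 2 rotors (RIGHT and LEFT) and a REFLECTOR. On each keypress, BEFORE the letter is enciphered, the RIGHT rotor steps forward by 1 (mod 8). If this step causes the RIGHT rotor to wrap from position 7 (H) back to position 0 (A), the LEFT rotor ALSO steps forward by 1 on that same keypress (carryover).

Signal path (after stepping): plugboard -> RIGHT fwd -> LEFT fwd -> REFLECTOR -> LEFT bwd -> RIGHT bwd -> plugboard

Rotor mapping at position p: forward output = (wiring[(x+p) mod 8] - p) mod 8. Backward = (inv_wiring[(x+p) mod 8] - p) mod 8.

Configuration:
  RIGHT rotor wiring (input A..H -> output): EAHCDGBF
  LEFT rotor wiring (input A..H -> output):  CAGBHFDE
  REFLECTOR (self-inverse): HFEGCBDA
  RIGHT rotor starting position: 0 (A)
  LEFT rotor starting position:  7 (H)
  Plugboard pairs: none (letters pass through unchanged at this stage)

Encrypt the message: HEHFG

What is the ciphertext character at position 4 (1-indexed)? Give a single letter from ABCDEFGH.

Char 1 ('H'): step: R->1, L=7; H->plug->H->R->D->L->H->refl->A->L'->F->R'->E->plug->E
Char 2 ('E'): step: R->2, L=7; E->plug->E->R->H->L->E->refl->C->L'->E->R'->D->plug->D
Char 3 ('H'): step: R->3, L=7; H->plug->H->R->E->L->C->refl->E->L'->H->R'->A->plug->A
Char 4 ('F'): step: R->4, L=7; F->plug->F->R->E->L->C->refl->E->L'->H->R'->A->plug->A

A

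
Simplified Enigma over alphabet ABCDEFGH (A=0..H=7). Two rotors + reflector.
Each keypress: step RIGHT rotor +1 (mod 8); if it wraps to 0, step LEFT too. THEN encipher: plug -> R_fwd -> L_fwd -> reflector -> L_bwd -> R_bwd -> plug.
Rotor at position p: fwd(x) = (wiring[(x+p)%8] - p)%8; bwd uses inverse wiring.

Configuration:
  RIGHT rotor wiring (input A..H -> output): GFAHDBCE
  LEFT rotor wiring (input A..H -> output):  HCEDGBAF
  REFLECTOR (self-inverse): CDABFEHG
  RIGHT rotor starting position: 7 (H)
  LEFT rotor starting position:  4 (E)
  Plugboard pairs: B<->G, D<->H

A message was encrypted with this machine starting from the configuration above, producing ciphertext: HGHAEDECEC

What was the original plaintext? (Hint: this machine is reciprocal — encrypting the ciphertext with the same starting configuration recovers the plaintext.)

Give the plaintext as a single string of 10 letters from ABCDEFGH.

Answer: FFCGDGDAGE

Derivation:
Char 1 ('H'): step: R->0, L->5 (L advanced); H->plug->D->R->H->L->B->refl->D->L'->B->R'->F->plug->F
Char 2 ('G'): step: R->1, L=5; G->plug->B->R->H->L->B->refl->D->L'->B->R'->F->plug->F
Char 3 ('H'): step: R->2, L=5; H->plug->D->R->H->L->B->refl->D->L'->B->R'->C->plug->C
Char 4 ('A'): step: R->3, L=5; A->plug->A->R->E->L->F->refl->E->L'->A->R'->B->plug->G
Char 5 ('E'): step: R->4, L=5; E->plug->E->R->C->L->A->refl->C->L'->D->R'->H->plug->D
Char 6 ('D'): step: R->5, L=5; D->plug->H->R->G->L->G->refl->H->L'->F->R'->B->plug->G
Char 7 ('E'): step: R->6, L=5; E->plug->E->R->C->L->A->refl->C->L'->D->R'->H->plug->D
Char 8 ('C'): step: R->7, L=5; C->plug->C->R->G->L->G->refl->H->L'->F->R'->A->plug->A
Char 9 ('E'): step: R->0, L->6 (L advanced); E->plug->E->R->D->L->E->refl->F->L'->F->R'->B->plug->G
Char 10 ('C'): step: R->1, L=6; C->plug->C->R->G->L->A->refl->C->L'->A->R'->E->plug->E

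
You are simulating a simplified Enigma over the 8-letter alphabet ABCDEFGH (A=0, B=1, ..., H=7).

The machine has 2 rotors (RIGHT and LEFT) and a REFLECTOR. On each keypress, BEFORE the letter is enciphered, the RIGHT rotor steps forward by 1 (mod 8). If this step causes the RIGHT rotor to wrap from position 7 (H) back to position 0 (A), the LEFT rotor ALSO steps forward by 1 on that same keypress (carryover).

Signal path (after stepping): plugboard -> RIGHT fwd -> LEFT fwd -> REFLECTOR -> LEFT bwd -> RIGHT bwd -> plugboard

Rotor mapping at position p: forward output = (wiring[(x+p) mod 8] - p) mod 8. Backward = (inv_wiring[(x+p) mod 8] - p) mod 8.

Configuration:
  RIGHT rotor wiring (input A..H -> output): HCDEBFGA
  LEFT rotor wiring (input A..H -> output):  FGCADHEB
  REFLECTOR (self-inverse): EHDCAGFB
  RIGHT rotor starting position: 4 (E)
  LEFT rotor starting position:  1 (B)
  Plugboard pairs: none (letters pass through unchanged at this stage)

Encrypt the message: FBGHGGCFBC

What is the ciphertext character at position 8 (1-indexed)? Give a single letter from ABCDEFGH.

Char 1 ('F'): step: R->5, L=1; F->plug->F->R->G->L->A->refl->E->L'->H->R'->G->plug->G
Char 2 ('B'): step: R->6, L=1; B->plug->B->R->C->L->H->refl->B->L'->B->R'->C->plug->C
Char 3 ('G'): step: R->7, L=1; G->plug->G->R->G->L->A->refl->E->L'->H->R'->H->plug->H
Char 4 ('H'): step: R->0, L->2 (L advanced); H->plug->H->R->A->L->A->refl->E->L'->H->R'->A->plug->A
Char 5 ('G'): step: R->1, L=2; G->plug->G->R->H->L->E->refl->A->L'->A->R'->D->plug->D
Char 6 ('G'): step: R->2, L=2; G->plug->G->R->F->L->H->refl->B->L'->C->R'->B->plug->B
Char 7 ('C'): step: R->3, L=2; C->plug->C->R->C->L->B->refl->H->L'->F->R'->E->plug->E
Char 8 ('F'): step: R->4, L=2; F->plug->F->R->G->L->D->refl->C->L'->E->R'->D->plug->D

D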